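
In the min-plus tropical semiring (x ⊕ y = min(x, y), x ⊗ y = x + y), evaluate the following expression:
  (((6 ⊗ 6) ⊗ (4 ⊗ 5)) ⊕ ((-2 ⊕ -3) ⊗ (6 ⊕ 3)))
(((6 ⊗ 6) ⊗ (4 ⊗ 5)) ⊕ ((-2 ⊕ -3) ⊗ (6 ⊕ 3))) = 0

Expand innermost to outermost. Recall ⊕ takes the minimum of its arguments and ⊗ takes their sum. Working out the expression (((6 ⊗ 6) ⊗ (4 ⊗ 5)) ⊕ ((-2 ⊕ -3) ⊗ (6 ⊕ 3))) gives 0.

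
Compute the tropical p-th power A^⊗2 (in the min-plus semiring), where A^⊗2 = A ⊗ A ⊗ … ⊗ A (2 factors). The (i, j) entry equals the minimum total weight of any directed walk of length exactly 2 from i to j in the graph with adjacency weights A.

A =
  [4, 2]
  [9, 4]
A^⊗2 =
  [8, 6]
  [13, 8]

Each entry (A^⊗2)_ij equals the minimum over all length-2 walks i = v_0 → v_1 → … → v_2 = j of Σ_t A[v_t][v_{t+1}]. For example, for (i, j) = (0, 1) we minimise over 2 possible intermediate vertex sequences; the minimum is 6, attained along the walk 0 → 0 → 1.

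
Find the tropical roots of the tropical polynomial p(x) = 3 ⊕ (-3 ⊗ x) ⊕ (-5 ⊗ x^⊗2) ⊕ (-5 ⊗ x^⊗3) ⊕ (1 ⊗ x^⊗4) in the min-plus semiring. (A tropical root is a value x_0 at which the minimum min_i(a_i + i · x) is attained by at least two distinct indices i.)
Roots: {-6, 0, 2, 6}

Each tropical root is a break point of the lower envelope of the lines y = a_i + i · x (there are 5 lines, with slopes 0, 1, ..., 4). Only the lines that attain the minimum somewhere contribute to roots; other lines are dominated. Here the surviving (envelope) indices are i = 4, i = 3, i = 2, i = 1, i = 0.
Intersections between consecutive envelope lines give the roots: for adjacent envelope indices i < j the intersection is x = (a_i − a_j) / (j − i). Reading off the sorted break points: {-6, 0, 2, 6}.
Verification: at each break x_0, at least two indices attain the minimum of min_i(a_i + i · x_0).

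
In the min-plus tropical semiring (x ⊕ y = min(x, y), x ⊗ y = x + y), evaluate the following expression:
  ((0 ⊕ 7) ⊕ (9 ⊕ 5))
((0 ⊕ 7) ⊕ (9 ⊕ 5)) = 0

Expand innermost to outermost. Recall ⊕ takes the minimum of its arguments and ⊗ takes their sum. Working out the expression ((0 ⊕ 7) ⊕ (9 ⊕ 5)) gives 0.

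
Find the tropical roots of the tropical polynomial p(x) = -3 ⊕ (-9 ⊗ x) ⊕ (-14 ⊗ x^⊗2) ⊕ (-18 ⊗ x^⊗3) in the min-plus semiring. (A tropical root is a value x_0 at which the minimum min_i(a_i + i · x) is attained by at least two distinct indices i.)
Roots: {4, 5, 6}

Each tropical root is a break point of the lower envelope of the lines y = a_i + i · x (there are 4 lines, with slopes 0, 1, ..., 3). Only the lines that attain the minimum somewhere contribute to roots; other lines are dominated. Here the surviving (envelope) indices are i = 3, i = 2, i = 1, i = 0.
Intersections between consecutive envelope lines give the roots: for adjacent envelope indices i < j the intersection is x = (a_i − a_j) / (j − i). Reading off the sorted break points: {4, 5, 6}.
Verification: at each break x_0, at least two indices attain the minimum of min_i(a_i + i · x_0).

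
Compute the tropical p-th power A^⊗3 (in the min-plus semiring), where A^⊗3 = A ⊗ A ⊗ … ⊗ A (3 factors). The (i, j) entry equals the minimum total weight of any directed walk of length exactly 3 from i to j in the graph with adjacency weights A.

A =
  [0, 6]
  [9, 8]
A^⊗3 =
  [0, 6]
  [9, 15]

Each entry (A^⊗3)_ij equals the minimum over all length-3 walks i = v_0 → v_1 → … → v_3 = j of Σ_t A[v_t][v_{t+1}]. For example, for (i, j) = (0, 1) we minimise over 4 possible intermediate vertex sequences; the minimum is 6, attained along the walk 0 → 0 → 0 → 1.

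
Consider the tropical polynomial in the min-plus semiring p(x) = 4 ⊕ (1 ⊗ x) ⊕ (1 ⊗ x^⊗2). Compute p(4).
p(4) = 4

A tropical monomial a ⊗ x^⊗i evaluates to a + i · x. Evaluating each term at x = 4:
  Term 0 contributes 4 + 0 · 4 = 4
  Term 1 contributes 1 + 1 · 4 = 5
  Term 2 contributes 1 + 2 · 4 = 9
p(4) = ⊕ of these = min[4, 5, 9] = 4.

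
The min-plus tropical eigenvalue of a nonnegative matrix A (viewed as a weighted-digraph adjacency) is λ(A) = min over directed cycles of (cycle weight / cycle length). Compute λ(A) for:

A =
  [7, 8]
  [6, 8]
λ(A) = 7

Enumerate directed cycles and compute their means (weight / length). Sample:
  cycle 0 → 0: weight = 7, length = 1, mean = 7/1 ≈ 7.000
  cycle 1 → 1: weight = 8, length = 1, mean = 8/1 ≈ 8.000
  cycle 0 → 1 → 0: weight = 14, length = 2, mean = 14/2 ≈ 7.000
  cycle 1 → 0 → 1: weight = 14, length = 2, mean = 14/2 ≈ 7.000
Minimum mean = 7.000, attained e.g. along the cycle 0 → 0 with weight 7 and length 1. So λ(A) = 7/1 = 7.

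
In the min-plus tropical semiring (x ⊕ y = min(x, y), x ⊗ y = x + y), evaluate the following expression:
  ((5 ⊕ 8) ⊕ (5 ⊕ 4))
((5 ⊕ 8) ⊕ (5 ⊕ 4)) = 4

Expand innermost to outermost. Recall ⊕ takes the minimum of its arguments and ⊗ takes their sum. Working out the expression ((5 ⊕ 8) ⊕ (5 ⊕ 4)) gives 4.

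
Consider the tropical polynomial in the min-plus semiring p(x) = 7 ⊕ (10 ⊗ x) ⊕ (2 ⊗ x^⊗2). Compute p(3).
p(3) = 7

A tropical monomial a ⊗ x^⊗i evaluates to a + i · x. Evaluating each term at x = 3:
  Term 0 contributes 7 + 0 · 3 = 7
  Term 1 contributes 10 + 1 · 3 = 13
  Term 2 contributes 2 + 2 · 3 = 8
p(3) = ⊕ of these = min[7, 13, 8] = 7.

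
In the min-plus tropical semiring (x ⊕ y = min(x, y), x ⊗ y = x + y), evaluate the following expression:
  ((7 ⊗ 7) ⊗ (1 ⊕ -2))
((7 ⊗ 7) ⊗ (1 ⊕ -2)) = 12

Expand innermost to outermost. Recall ⊕ takes the minimum of its arguments and ⊗ takes their sum. Working out the expression ((7 ⊗ 7) ⊗ (1 ⊕ -2)) gives 12.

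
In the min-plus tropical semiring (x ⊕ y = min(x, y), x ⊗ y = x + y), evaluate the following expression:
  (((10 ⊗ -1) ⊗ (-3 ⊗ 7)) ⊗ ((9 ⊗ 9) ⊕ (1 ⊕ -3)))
(((10 ⊗ -1) ⊗ (-3 ⊗ 7)) ⊗ ((9 ⊗ 9) ⊕ (1 ⊕ -3))) = 10

Expand innermost to outermost. Recall ⊕ takes the minimum of its arguments and ⊗ takes their sum. Working out the expression (((10 ⊗ -1) ⊗ (-3 ⊗ 7)) ⊗ ((9 ⊗ 9) ⊕ (1 ⊕ -3))) gives 10.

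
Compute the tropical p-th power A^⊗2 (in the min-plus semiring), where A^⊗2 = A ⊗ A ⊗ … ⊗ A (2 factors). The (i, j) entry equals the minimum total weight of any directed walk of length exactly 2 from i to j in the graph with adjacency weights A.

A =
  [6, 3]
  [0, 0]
A^⊗2 =
  [3, 3]
  [0, 0]

Each entry (A^⊗2)_ij equals the minimum over all length-2 walks i = v_0 → v_1 → … → v_2 = j of Σ_t A[v_t][v_{t+1}]. For example, for (i, j) = (0, 1) we minimise over 2 possible intermediate vertex sequences; the minimum is 3, attained along the walk 0 → 1 → 1.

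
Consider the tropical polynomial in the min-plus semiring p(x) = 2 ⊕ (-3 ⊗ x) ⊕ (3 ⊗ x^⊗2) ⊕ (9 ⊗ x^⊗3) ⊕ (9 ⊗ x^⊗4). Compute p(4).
p(4) = 1

A tropical monomial a ⊗ x^⊗i evaluates to a + i · x. Evaluating each term at x = 4:
  Term 0 contributes 2 + 0 · 4 = 2
  Term 1 contributes -3 + 1 · 4 = 1
  Term 2 contributes 3 + 2 · 4 = 11
  Term 3 contributes 9 + 3 · 4 = 21
  Term 4 contributes 9 + 4 · 4 = 25
p(4) = ⊕ of these = min[2, 1, 11, 21, 25] = 1.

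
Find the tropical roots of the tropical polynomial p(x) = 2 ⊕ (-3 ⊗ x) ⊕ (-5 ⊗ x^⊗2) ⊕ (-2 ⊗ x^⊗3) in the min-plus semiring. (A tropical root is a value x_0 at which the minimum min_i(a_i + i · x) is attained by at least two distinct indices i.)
Roots: {-3, 2, 5}

Each tropical root is a break point of the lower envelope of the lines y = a_i + i · x (there are 4 lines, with slopes 0, 1, ..., 3). Only the lines that attain the minimum somewhere contribute to roots; other lines are dominated. Here the surviving (envelope) indices are i = 3, i = 2, i = 1, i = 0.
Intersections between consecutive envelope lines give the roots: for adjacent envelope indices i < j the intersection is x = (a_i − a_j) / (j − i). Reading off the sorted break points: {-3, 2, 5}.
Verification: at each break x_0, at least two indices attain the minimum of min_i(a_i + i · x_0).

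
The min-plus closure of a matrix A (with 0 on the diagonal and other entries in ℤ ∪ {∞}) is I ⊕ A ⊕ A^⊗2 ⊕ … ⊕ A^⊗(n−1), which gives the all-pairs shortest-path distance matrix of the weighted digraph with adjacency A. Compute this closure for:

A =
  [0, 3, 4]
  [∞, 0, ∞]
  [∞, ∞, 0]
Closure =
  [0, 3, 4]
  [∞, 0, ∞]
  [∞, ∞, 0]

This is the Floyd-Warshall all-pairs shortest-path computation. For each intermediate vertex k = 0, 1, …, 2, update dist[i][j] ← min(dist[i][j], dist[i][k] + dist[k][j]). The final matrix gives, for each (i, j), the minimum total weight of any directed path from i to j (possibly empty when i = j).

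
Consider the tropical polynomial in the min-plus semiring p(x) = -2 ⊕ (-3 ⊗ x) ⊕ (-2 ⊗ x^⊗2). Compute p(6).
p(6) = -2

A tropical monomial a ⊗ x^⊗i evaluates to a + i · x. Evaluating each term at x = 6:
  Term 0 contributes -2 + 0 · 6 = -2
  Term 1 contributes -3 + 1 · 6 = 3
  Term 2 contributes -2 + 2 · 6 = 10
p(6) = ⊕ of these = min[-2, 3, 10] = -2.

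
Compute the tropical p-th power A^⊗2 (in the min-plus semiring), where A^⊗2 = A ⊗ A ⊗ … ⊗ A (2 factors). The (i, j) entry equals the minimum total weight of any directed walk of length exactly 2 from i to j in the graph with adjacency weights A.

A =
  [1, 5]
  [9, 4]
A^⊗2 =
  [2, 6]
  [10, 8]

Each entry (A^⊗2)_ij equals the minimum over all length-2 walks i = v_0 → v_1 → … → v_2 = j of Σ_t A[v_t][v_{t+1}]. For example, for (i, j) = (0, 1) we minimise over 2 possible intermediate vertex sequences; the minimum is 6, attained along the walk 0 → 0 → 1.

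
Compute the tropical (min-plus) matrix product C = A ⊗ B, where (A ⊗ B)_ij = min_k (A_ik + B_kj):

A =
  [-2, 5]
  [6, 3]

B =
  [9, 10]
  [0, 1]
A ⊗ B =
  [5, 6]
  [3, 4]

Apply the min-plus product entry-by-entry:
  C[0][0] = min over k of (A[0][0] + B[0][0] = -2 + 9 = 7, A[0][1] + B[1][0] = 5 + 0 = 5) = 5 (attained at k = 1)
  C[0][1] = min over k of (A[0][0] + B[0][1] = -2 + 10 = 8, A[0][1] + B[1][1] = 5 + 1 = 6) = 6 (attained at k = 1)
  C[1][0] = min over k of (A[1][0] + B[0][0] = 6 + 9 = 15, A[1][1] + B[1][0] = 3 + 0 = 3) = 3 (attained at k = 1)
  C[1][1] = min over k of (A[1][0] + B[0][1] = 6 + 10 = 16, A[1][1] + B[1][1] = 3 + 1 = 4) = 4 (attained at k = 1)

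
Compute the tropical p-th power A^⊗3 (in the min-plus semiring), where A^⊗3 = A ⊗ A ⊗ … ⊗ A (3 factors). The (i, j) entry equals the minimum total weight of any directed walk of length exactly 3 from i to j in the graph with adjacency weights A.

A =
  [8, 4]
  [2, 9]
A^⊗3 =
  [14, 10]
  [8, 14]

Each entry (A^⊗3)_ij equals the minimum over all length-3 walks i = v_0 → v_1 → … → v_3 = j of Σ_t A[v_t][v_{t+1}]. For example, for (i, j) = (0, 1) we minimise over 4 possible intermediate vertex sequences; the minimum is 10, attained along the walk 0 → 1 → 0 → 1.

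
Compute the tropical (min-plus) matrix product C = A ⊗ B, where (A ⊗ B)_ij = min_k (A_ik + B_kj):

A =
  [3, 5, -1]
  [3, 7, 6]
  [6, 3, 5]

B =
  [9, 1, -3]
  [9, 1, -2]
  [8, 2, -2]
A ⊗ B =
  [7, 1, -3]
  [12, 4, 0]
  [12, 4, 1]

Apply the min-plus product entry-by-entry:
  C[0][0] = min over k of (A[0][0] + B[0][0] = 3 + 9 = 12, A[0][1] + B[1][0] = 5 + 9 = 14, A[0][2] + B[2][0] = -1 + 8 = 7) = 7 (attained at k = 2)
  C[0][1] = min over k of (A[0][0] + B[0][1] = 3 + 1 = 4, A[0][1] + B[1][1] = 5 + 1 = 6, A[0][2] + B[2][1] = -1 + 2 = 1) = 1 (attained at k = 2)
  C[0][2] = min over k of (A[0][0] + B[0][2] = 3 + -3 = 0, A[0][1] + B[1][2] = 5 + -2 = 3, A[0][2] + B[2][2] = -1 + -2 = -3) = -3 (attained at k = 2)
  C[1][0] = min over k of (A[1][0] + B[0][0] = 3 + 9 = 12, A[1][1] + B[1][0] = 7 + 9 = 16, A[1][2] + B[2][0] = 6 + 8 = 14) = 12 (attained at k = 0)
  C[1][1] = min over k of (A[1][0] + B[0][1] = 3 + 1 = 4, A[1][1] + B[1][1] = 7 + 1 = 8, A[1][2] + B[2][1] = 6 + 2 = 8) = 4 (attained at k = 0)
  C[1][2] = min over k of (A[1][0] + B[0][2] = 3 + -3 = 0, A[1][1] + B[1][2] = 7 + -2 = 5, A[1][2] + B[2][2] = 6 + -2 = 4) = 0 (attained at k = 0)
  C[2][0] = min over k of (A[2][0] + B[0][0] = 6 + 9 = 15, A[2][1] + B[1][0] = 3 + 9 = 12, A[2][2] + B[2][0] = 5 + 8 = 13) = 12 (attained at k = 1)
  C[2][1] = min over k of (A[2][0] + B[0][1] = 6 + 1 = 7, A[2][1] + B[1][1] = 3 + 1 = 4, A[2][2] + B[2][1] = 5 + 2 = 7) = 4 (attained at k = 1)
  C[2][2] = min over k of (A[2][0] + B[0][2] = 6 + -3 = 3, A[2][1] + B[1][2] = 3 + -2 = 1, A[2][2] + B[2][2] = 5 + -2 = 3) = 1 (attained at k = 1)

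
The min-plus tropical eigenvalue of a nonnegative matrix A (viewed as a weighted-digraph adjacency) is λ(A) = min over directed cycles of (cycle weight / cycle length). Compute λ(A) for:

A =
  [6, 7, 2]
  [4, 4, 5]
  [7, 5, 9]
λ(A) = 11/3

Enumerate directed cycles and compute their means (weight / length). Sample:
  cycle 0 → 0: weight = 6, length = 1, mean = 6/1 ≈ 6.000
  cycle 1 → 1: weight = 4, length = 1, mean = 4/1 ≈ 4.000
  cycle 2 → 2: weight = 9, length = 1, mean = 9/1 ≈ 9.000
  cycle 0 → 1 → 0: weight = 11, length = 2, mean = 11/2 ≈ 5.500
  cycle 0 → 2 → 0: weight = 9, length = 2, mean = 9/2 ≈ 4.500
  cycle 1 → 0 → 1: weight = 11, length = 2, mean = 11/2 ≈ 5.500
Minimum mean = 3.667, attained e.g. along the cycle 0 → 2 → 1 → 0 with weight 11 and length 3. So λ(A) = 11/3 = 11/3.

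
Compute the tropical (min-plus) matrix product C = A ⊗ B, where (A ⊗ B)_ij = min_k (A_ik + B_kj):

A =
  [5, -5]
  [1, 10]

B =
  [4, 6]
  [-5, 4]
A ⊗ B =
  [-10, -1]
  [5, 7]

Apply the min-plus product entry-by-entry:
  C[0][0] = min over k of (A[0][0] + B[0][0] = 5 + 4 = 9, A[0][1] + B[1][0] = -5 + -5 = -10) = -10 (attained at k = 1)
  C[0][1] = min over k of (A[0][0] + B[0][1] = 5 + 6 = 11, A[0][1] + B[1][1] = -5 + 4 = -1) = -1 (attained at k = 1)
  C[1][0] = min over k of (A[1][0] + B[0][0] = 1 + 4 = 5, A[1][1] + B[1][0] = 10 + -5 = 5) = 5 (attained at k = 0)
  C[1][1] = min over k of (A[1][0] + B[0][1] = 1 + 6 = 7, A[1][1] + B[1][1] = 10 + 4 = 14) = 7 (attained at k = 0)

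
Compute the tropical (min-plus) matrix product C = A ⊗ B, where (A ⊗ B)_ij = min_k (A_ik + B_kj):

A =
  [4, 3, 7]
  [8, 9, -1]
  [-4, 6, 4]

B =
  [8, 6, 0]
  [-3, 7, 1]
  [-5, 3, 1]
A ⊗ B =
  [0, 10, 4]
  [-6, 2, 0]
  [-1, 2, -4]

Apply the min-plus product entry-by-entry:
  C[0][0] = min over k of (A[0][0] + B[0][0] = 4 + 8 = 12, A[0][1] + B[1][0] = 3 + -3 = 0, A[0][2] + B[2][0] = 7 + -5 = 2) = 0 (attained at k = 1)
  C[0][1] = min over k of (A[0][0] + B[0][1] = 4 + 6 = 10, A[0][1] + B[1][1] = 3 + 7 = 10, A[0][2] + B[2][1] = 7 + 3 = 10) = 10 (attained at k = 0)
  C[0][2] = min over k of (A[0][0] + B[0][2] = 4 + 0 = 4, A[0][1] + B[1][2] = 3 + 1 = 4, A[0][2] + B[2][2] = 7 + 1 = 8) = 4 (attained at k = 0)
  C[1][0] = min over k of (A[1][0] + B[0][0] = 8 + 8 = 16, A[1][1] + B[1][0] = 9 + -3 = 6, A[1][2] + B[2][0] = -1 + -5 = -6) = -6 (attained at k = 2)
  C[1][1] = min over k of (A[1][0] + B[0][1] = 8 + 6 = 14, A[1][1] + B[1][1] = 9 + 7 = 16, A[1][2] + B[2][1] = -1 + 3 = 2) = 2 (attained at k = 2)
  C[1][2] = min over k of (A[1][0] + B[0][2] = 8 + 0 = 8, A[1][1] + B[1][2] = 9 + 1 = 10, A[1][2] + B[2][2] = -1 + 1 = 0) = 0 (attained at k = 2)
  C[2][0] = min over k of (A[2][0] + B[0][0] = -4 + 8 = 4, A[2][1] + B[1][0] = 6 + -3 = 3, A[2][2] + B[2][0] = 4 + -5 = -1) = -1 (attained at k = 2)
  C[2][1] = min over k of (A[2][0] + B[0][1] = -4 + 6 = 2, A[2][1] + B[1][1] = 6 + 7 = 13, A[2][2] + B[2][1] = 4 + 3 = 7) = 2 (attained at k = 0)
  C[2][2] = min over k of (A[2][0] + B[0][2] = -4 + 0 = -4, A[2][1] + B[1][2] = 6 + 1 = 7, A[2][2] + B[2][2] = 4 + 1 = 5) = -4 (attained at k = 0)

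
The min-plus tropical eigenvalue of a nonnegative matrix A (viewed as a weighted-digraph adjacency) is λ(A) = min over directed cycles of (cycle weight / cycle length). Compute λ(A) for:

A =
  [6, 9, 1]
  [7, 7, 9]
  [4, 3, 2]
λ(A) = 2

Enumerate directed cycles and compute their means (weight / length). Sample:
  cycle 0 → 0: weight = 6, length = 1, mean = 6/1 ≈ 6.000
  cycle 1 → 1: weight = 7, length = 1, mean = 7/1 ≈ 7.000
  cycle 2 → 2: weight = 2, length = 1, mean = 2/1 ≈ 2.000
  cycle 0 → 1 → 0: weight = 16, length = 2, mean = 16/2 ≈ 8.000
  cycle 0 → 2 → 0: weight = 5, length = 2, mean = 5/2 ≈ 2.500
  cycle 1 → 0 → 1: weight = 16, length = 2, mean = 16/2 ≈ 8.000
Minimum mean = 2.000, attained e.g. along the cycle 2 → 2 with weight 2 and length 1. So λ(A) = 2/1 = 2.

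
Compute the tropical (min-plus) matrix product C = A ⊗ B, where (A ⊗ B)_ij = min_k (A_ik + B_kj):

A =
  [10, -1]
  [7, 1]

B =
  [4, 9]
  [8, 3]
A ⊗ B =
  [7, 2]
  [9, 4]

Apply the min-plus product entry-by-entry:
  C[0][0] = min over k of (A[0][0] + B[0][0] = 10 + 4 = 14, A[0][1] + B[1][0] = -1 + 8 = 7) = 7 (attained at k = 1)
  C[0][1] = min over k of (A[0][0] + B[0][1] = 10 + 9 = 19, A[0][1] + B[1][1] = -1 + 3 = 2) = 2 (attained at k = 1)
  C[1][0] = min over k of (A[1][0] + B[0][0] = 7 + 4 = 11, A[1][1] + B[1][0] = 1 + 8 = 9) = 9 (attained at k = 1)
  C[1][1] = min over k of (A[1][0] + B[0][1] = 7 + 9 = 16, A[1][1] + B[1][1] = 1 + 3 = 4) = 4 (attained at k = 1)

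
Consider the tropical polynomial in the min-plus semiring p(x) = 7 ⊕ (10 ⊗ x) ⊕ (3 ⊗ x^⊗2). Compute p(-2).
p(-2) = -1

A tropical monomial a ⊗ x^⊗i evaluates to a + i · x. Evaluating each term at x = -2:
  Term 0 contributes 7 + 0 · -2 = 7
  Term 1 contributes 10 + 1 · -2 = 8
  Term 2 contributes 3 + 2 · -2 = -1
p(-2) = ⊕ of these = min[7, 8, -1] = -1.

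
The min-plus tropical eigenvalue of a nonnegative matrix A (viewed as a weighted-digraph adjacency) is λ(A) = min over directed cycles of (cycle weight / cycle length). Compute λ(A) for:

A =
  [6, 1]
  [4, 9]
λ(A) = 5/2

Enumerate directed cycles and compute their means (weight / length). Sample:
  cycle 0 → 0: weight = 6, length = 1, mean = 6/1 ≈ 6.000
  cycle 1 → 1: weight = 9, length = 1, mean = 9/1 ≈ 9.000
  cycle 0 → 1 → 0: weight = 5, length = 2, mean = 5/2 ≈ 2.500
  cycle 1 → 0 → 1: weight = 5, length = 2, mean = 5/2 ≈ 2.500
Minimum mean = 2.500, attained e.g. along the cycle 0 → 1 → 0 with weight 5 and length 2. So λ(A) = 5/2 = 5/2.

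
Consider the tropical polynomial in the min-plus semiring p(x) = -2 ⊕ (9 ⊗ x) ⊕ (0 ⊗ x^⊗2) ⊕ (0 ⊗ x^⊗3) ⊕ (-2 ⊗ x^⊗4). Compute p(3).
p(3) = -2

A tropical monomial a ⊗ x^⊗i evaluates to a + i · x. Evaluating each term at x = 3:
  Term 0 contributes -2 + 0 · 3 = -2
  Term 1 contributes 9 + 1 · 3 = 12
  Term 2 contributes 0 + 2 · 3 = 6
  Term 3 contributes 0 + 3 · 3 = 9
  Term 4 contributes -2 + 4 · 3 = 10
p(3) = ⊕ of these = min[-2, 12, 6, 9, 10] = -2.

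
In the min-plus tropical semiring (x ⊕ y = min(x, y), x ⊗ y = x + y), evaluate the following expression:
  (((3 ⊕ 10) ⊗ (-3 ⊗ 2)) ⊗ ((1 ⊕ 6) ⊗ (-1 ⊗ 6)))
(((3 ⊕ 10) ⊗ (-3 ⊗ 2)) ⊗ ((1 ⊕ 6) ⊗ (-1 ⊗ 6))) = 8

Expand innermost to outermost. Recall ⊕ takes the minimum of its arguments and ⊗ takes their sum. Working out the expression (((3 ⊕ 10) ⊗ (-3 ⊗ 2)) ⊗ ((1 ⊕ 6) ⊗ (-1 ⊗ 6))) gives 8.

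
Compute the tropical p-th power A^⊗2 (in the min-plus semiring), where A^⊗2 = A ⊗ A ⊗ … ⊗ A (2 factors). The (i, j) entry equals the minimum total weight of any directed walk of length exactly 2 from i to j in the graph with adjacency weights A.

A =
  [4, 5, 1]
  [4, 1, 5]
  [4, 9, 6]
A^⊗2 =
  [5, 6, 5]
  [5, 2, 5]
  [8, 9, 5]

Each entry (A^⊗2)_ij equals the minimum over all length-2 walks i = v_0 → v_1 → … → v_2 = j of Σ_t A[v_t][v_{t+1}]. For example, for (i, j) = (0, 2) we minimise over 3 possible intermediate vertex sequences; the minimum is 5, attained along the walk 0 → 0 → 2.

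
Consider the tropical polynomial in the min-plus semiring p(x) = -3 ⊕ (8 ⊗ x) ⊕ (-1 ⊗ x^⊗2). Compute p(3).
p(3) = -3

A tropical monomial a ⊗ x^⊗i evaluates to a + i · x. Evaluating each term at x = 3:
  Term 0 contributes -3 + 0 · 3 = -3
  Term 1 contributes 8 + 1 · 3 = 11
  Term 2 contributes -1 + 2 · 3 = 5
p(3) = ⊕ of these = min[-3, 11, 5] = -3.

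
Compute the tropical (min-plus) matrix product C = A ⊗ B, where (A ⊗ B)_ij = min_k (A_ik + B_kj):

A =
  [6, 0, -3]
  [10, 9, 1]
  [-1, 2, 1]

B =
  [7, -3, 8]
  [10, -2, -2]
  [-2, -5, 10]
A ⊗ B =
  [-5, -8, -2]
  [-1, -4, 7]
  [-1, -4, 0]

Apply the min-plus product entry-by-entry:
  C[0][0] = min over k of (A[0][0] + B[0][0] = 6 + 7 = 13, A[0][1] + B[1][0] = 0 + 10 = 10, A[0][2] + B[2][0] = -3 + -2 = -5) = -5 (attained at k = 2)
  C[0][1] = min over k of (A[0][0] + B[0][1] = 6 + -3 = 3, A[0][1] + B[1][1] = 0 + -2 = -2, A[0][2] + B[2][1] = -3 + -5 = -8) = -8 (attained at k = 2)
  C[0][2] = min over k of (A[0][0] + B[0][2] = 6 + 8 = 14, A[0][1] + B[1][2] = 0 + -2 = -2, A[0][2] + B[2][2] = -3 + 10 = 7) = -2 (attained at k = 1)
  C[1][0] = min over k of (A[1][0] + B[0][0] = 10 + 7 = 17, A[1][1] + B[1][0] = 9 + 10 = 19, A[1][2] + B[2][0] = 1 + -2 = -1) = -1 (attained at k = 2)
  C[1][1] = min over k of (A[1][0] + B[0][1] = 10 + -3 = 7, A[1][1] + B[1][1] = 9 + -2 = 7, A[1][2] + B[2][1] = 1 + -5 = -4) = -4 (attained at k = 2)
  C[1][2] = min over k of (A[1][0] + B[0][2] = 10 + 8 = 18, A[1][1] + B[1][2] = 9 + -2 = 7, A[1][2] + B[2][2] = 1 + 10 = 11) = 7 (attained at k = 1)
  C[2][0] = min over k of (A[2][0] + B[0][0] = -1 + 7 = 6, A[2][1] + B[1][0] = 2 + 10 = 12, A[2][2] + B[2][0] = 1 + -2 = -1) = -1 (attained at k = 2)
  C[2][1] = min over k of (A[2][0] + B[0][1] = -1 + -3 = -4, A[2][1] + B[1][1] = 2 + -2 = 0, A[2][2] + B[2][1] = 1 + -5 = -4) = -4 (attained at k = 0)
  C[2][2] = min over k of (A[2][0] + B[0][2] = -1 + 8 = 7, A[2][1] + B[1][2] = 2 + -2 = 0, A[2][2] + B[2][2] = 1 + 10 = 11) = 0 (attained at k = 1)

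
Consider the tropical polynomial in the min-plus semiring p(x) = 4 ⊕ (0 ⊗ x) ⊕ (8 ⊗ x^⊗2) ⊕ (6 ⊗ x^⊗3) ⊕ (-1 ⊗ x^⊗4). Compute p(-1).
p(-1) = -5

A tropical monomial a ⊗ x^⊗i evaluates to a + i · x. Evaluating each term at x = -1:
  Term 0 contributes 4 + 0 · -1 = 4
  Term 1 contributes 0 + 1 · -1 = -1
  Term 2 contributes 8 + 2 · -1 = 6
  Term 3 contributes 6 + 3 · -1 = 3
  Term 4 contributes -1 + 4 · -1 = -5
p(-1) = ⊕ of these = min[4, -1, 6, 3, -5] = -5.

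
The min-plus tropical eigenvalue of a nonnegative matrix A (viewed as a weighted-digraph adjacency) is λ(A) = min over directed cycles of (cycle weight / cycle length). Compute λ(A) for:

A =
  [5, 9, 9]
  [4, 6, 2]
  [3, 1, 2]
λ(A) = 3/2

Enumerate directed cycles and compute their means (weight / length). Sample:
  cycle 0 → 0: weight = 5, length = 1, mean = 5/1 ≈ 5.000
  cycle 1 → 1: weight = 6, length = 1, mean = 6/1 ≈ 6.000
  cycle 2 → 2: weight = 2, length = 1, mean = 2/1 ≈ 2.000
  cycle 0 → 1 → 0: weight = 13, length = 2, mean = 13/2 ≈ 6.500
  cycle 0 → 2 → 0: weight = 12, length = 2, mean = 12/2 ≈ 6.000
  cycle 1 → 0 → 1: weight = 13, length = 2, mean = 13/2 ≈ 6.500
Minimum mean = 1.500, attained e.g. along the cycle 1 → 2 → 1 with weight 3 and length 2. So λ(A) = 3/2 = 3/2.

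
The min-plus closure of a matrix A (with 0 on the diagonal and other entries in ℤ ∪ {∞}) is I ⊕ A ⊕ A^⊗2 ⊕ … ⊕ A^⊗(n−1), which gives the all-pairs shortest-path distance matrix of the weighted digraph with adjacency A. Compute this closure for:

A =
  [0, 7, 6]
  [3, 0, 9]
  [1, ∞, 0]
Closure =
  [0, 7, 6]
  [3, 0, 9]
  [1, 8, 0]

This is the Floyd-Warshall all-pairs shortest-path computation. For each intermediate vertex k = 0, 1, …, 2, update dist[i][j] ← min(dist[i][j], dist[i][k] + dist[k][j]). The final matrix gives, for each (i, j), the minimum total weight of any directed path from i to j (possibly empty when i = j).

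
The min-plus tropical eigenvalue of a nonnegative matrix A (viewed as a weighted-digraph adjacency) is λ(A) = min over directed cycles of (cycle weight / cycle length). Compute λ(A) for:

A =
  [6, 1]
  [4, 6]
λ(A) = 5/2

Enumerate directed cycles and compute their means (weight / length). Sample:
  cycle 0 → 0: weight = 6, length = 1, mean = 6/1 ≈ 6.000
  cycle 1 → 1: weight = 6, length = 1, mean = 6/1 ≈ 6.000
  cycle 0 → 1 → 0: weight = 5, length = 2, mean = 5/2 ≈ 2.500
  cycle 1 → 0 → 1: weight = 5, length = 2, mean = 5/2 ≈ 2.500
Minimum mean = 2.500, attained e.g. along the cycle 0 → 1 → 0 with weight 5 and length 2. So λ(A) = 5/2 = 5/2.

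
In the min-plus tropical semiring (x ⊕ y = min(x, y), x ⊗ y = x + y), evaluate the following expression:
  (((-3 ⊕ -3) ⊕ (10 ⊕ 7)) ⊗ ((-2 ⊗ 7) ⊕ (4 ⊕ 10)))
(((-3 ⊕ -3) ⊕ (10 ⊕ 7)) ⊗ ((-2 ⊗ 7) ⊕ (4 ⊕ 10))) = 1

Expand innermost to outermost. Recall ⊕ takes the minimum of its arguments and ⊗ takes their sum. Working out the expression (((-3 ⊕ -3) ⊕ (10 ⊕ 7)) ⊗ ((-2 ⊗ 7) ⊕ (4 ⊕ 10))) gives 1.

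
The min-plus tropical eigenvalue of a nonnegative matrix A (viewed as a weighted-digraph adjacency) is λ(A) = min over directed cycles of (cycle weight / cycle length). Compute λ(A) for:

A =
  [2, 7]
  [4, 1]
λ(A) = 1

Enumerate directed cycles and compute their means (weight / length). Sample:
  cycle 0 → 0: weight = 2, length = 1, mean = 2/1 ≈ 2.000
  cycle 1 → 1: weight = 1, length = 1, mean = 1/1 ≈ 1.000
  cycle 0 → 1 → 0: weight = 11, length = 2, mean = 11/2 ≈ 5.500
  cycle 1 → 0 → 1: weight = 11, length = 2, mean = 11/2 ≈ 5.500
Minimum mean = 1.000, attained e.g. along the cycle 1 → 1 with weight 1 and length 1. So λ(A) = 1/1 = 1.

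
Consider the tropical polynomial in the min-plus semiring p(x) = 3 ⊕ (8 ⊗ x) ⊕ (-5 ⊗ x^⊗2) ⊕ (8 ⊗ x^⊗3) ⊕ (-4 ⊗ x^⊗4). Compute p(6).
p(6) = 3

A tropical monomial a ⊗ x^⊗i evaluates to a + i · x. Evaluating each term at x = 6:
  Term 0 contributes 3 + 0 · 6 = 3
  Term 1 contributes 8 + 1 · 6 = 14
  Term 2 contributes -5 + 2 · 6 = 7
  Term 3 contributes 8 + 3 · 6 = 26
  Term 4 contributes -4 + 4 · 6 = 20
p(6) = ⊕ of these = min[3, 14, 7, 26, 20] = 3.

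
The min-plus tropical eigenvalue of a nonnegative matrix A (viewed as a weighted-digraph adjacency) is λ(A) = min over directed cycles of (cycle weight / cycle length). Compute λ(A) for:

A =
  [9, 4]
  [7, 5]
λ(A) = 5

Enumerate directed cycles and compute their means (weight / length). Sample:
  cycle 0 → 0: weight = 9, length = 1, mean = 9/1 ≈ 9.000
  cycle 1 → 1: weight = 5, length = 1, mean = 5/1 ≈ 5.000
  cycle 0 → 1 → 0: weight = 11, length = 2, mean = 11/2 ≈ 5.500
  cycle 1 → 0 → 1: weight = 11, length = 2, mean = 11/2 ≈ 5.500
Minimum mean = 5.000, attained e.g. along the cycle 1 → 1 with weight 5 and length 1. So λ(A) = 5/1 = 5.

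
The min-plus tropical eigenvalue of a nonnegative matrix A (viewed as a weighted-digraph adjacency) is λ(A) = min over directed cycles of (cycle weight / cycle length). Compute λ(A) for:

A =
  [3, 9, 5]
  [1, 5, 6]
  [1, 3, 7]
λ(A) = 3

Enumerate directed cycles and compute their means (weight / length). Sample:
  cycle 0 → 0: weight = 3, length = 1, mean = 3/1 ≈ 3.000
  cycle 1 → 1: weight = 5, length = 1, mean = 5/1 ≈ 5.000
  cycle 2 → 2: weight = 7, length = 1, mean = 7/1 ≈ 7.000
  cycle 0 → 1 → 0: weight = 10, length = 2, mean = 10/2 ≈ 5.000
  cycle 0 → 2 → 0: weight = 6, length = 2, mean = 6/2 ≈ 3.000
  cycle 1 → 0 → 1: weight = 10, length = 2, mean = 10/2 ≈ 5.000
Minimum mean = 3.000, attained e.g. along the cycle 0 → 0 with weight 3 and length 1. So λ(A) = 3/1 = 3.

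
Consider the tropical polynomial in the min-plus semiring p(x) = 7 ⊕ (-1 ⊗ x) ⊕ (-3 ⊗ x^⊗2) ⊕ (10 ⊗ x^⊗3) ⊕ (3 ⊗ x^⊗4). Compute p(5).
p(5) = 4

A tropical monomial a ⊗ x^⊗i evaluates to a + i · x. Evaluating each term at x = 5:
  Term 0 contributes 7 + 0 · 5 = 7
  Term 1 contributes -1 + 1 · 5 = 4
  Term 2 contributes -3 + 2 · 5 = 7
  Term 3 contributes 10 + 3 · 5 = 25
  Term 4 contributes 3 + 4 · 5 = 23
p(5) = ⊕ of these = min[7, 4, 7, 25, 23] = 4.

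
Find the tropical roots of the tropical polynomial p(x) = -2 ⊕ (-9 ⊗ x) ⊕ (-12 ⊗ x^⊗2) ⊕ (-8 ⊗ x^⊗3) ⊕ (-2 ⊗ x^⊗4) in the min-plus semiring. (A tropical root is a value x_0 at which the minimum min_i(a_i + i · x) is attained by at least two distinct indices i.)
Roots: {-6, -4, 3, 7}

Each tropical root is a break point of the lower envelope of the lines y = a_i + i · x (there are 5 lines, with slopes 0, 1, ..., 4). Only the lines that attain the minimum somewhere contribute to roots; other lines are dominated. Here the surviving (envelope) indices are i = 4, i = 3, i = 2, i = 1, i = 0.
Intersections between consecutive envelope lines give the roots: for adjacent envelope indices i < j the intersection is x = (a_i − a_j) / (j − i). Reading off the sorted break points: {-6, -4, 3, 7}.
Verification: at each break x_0, at least two indices attain the minimum of min_i(a_i + i · x_0).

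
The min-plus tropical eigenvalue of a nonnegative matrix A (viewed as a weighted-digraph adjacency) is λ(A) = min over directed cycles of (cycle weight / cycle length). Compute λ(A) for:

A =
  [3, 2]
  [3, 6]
λ(A) = 5/2

Enumerate directed cycles and compute their means (weight / length). Sample:
  cycle 0 → 0: weight = 3, length = 1, mean = 3/1 ≈ 3.000
  cycle 1 → 1: weight = 6, length = 1, mean = 6/1 ≈ 6.000
  cycle 0 → 1 → 0: weight = 5, length = 2, mean = 5/2 ≈ 2.500
  cycle 1 → 0 → 1: weight = 5, length = 2, mean = 5/2 ≈ 2.500
Minimum mean = 2.500, attained e.g. along the cycle 0 → 1 → 0 with weight 5 and length 2. So λ(A) = 5/2 = 5/2.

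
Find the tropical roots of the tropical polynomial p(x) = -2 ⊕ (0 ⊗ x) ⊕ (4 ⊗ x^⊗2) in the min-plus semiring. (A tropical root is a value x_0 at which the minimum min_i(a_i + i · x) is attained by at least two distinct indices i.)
Roots: {-4, -2}

Each tropical root is a break point of the lower envelope of the lines y = a_i + i · x (there are 3 lines, with slopes 0, 1, ..., 2). Only the lines that attain the minimum somewhere contribute to roots; other lines are dominated. Here the surviving (envelope) indices are i = 2, i = 1, i = 0.
Intersections between consecutive envelope lines give the roots: for adjacent envelope indices i < j the intersection is x = (a_i − a_j) / (j − i). Reading off the sorted break points: {-4, -2}.
Verification: at each break x_0, at least two indices attain the minimum of min_i(a_i + i · x_0).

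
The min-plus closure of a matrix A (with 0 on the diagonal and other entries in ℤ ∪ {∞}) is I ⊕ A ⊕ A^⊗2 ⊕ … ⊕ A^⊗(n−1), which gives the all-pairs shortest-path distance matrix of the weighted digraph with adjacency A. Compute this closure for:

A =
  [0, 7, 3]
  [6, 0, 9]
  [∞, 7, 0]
Closure =
  [0, 7, 3]
  [6, 0, 9]
  [13, 7, 0]

This is the Floyd-Warshall all-pairs shortest-path computation. For each intermediate vertex k = 0, 1, …, 2, update dist[i][j] ← min(dist[i][j], dist[i][k] + dist[k][j]). The final matrix gives, for each (i, j), the minimum total weight of any directed path from i to j (possibly empty when i = j).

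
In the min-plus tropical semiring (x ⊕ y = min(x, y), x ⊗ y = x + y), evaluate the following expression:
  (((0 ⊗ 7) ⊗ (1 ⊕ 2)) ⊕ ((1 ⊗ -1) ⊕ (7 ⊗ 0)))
(((0 ⊗ 7) ⊗ (1 ⊕ 2)) ⊕ ((1 ⊗ -1) ⊕ (7 ⊗ 0))) = 0

Expand innermost to outermost. Recall ⊕ takes the minimum of its arguments and ⊗ takes their sum. Working out the expression (((0 ⊗ 7) ⊗ (1 ⊕ 2)) ⊕ ((1 ⊗ -1) ⊕ (7 ⊗ 0))) gives 0.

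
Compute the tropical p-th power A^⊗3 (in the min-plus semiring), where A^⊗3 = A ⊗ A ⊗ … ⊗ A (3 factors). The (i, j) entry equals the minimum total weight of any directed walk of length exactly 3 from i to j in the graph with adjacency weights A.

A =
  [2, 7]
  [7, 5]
A^⊗3 =
  [6, 11]
  [11, 15]

Each entry (A^⊗3)_ij equals the minimum over all length-3 walks i = v_0 → v_1 → … → v_3 = j of Σ_t A[v_t][v_{t+1}]. For example, for (i, j) = (0, 1) we minimise over 4 possible intermediate vertex sequences; the minimum is 11, attained along the walk 0 → 0 → 0 → 1.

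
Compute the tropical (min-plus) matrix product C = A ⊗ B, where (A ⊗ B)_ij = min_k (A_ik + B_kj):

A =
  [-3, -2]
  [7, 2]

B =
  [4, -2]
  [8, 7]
A ⊗ B =
  [1, -5]
  [10, 5]

Apply the min-plus product entry-by-entry:
  C[0][0] = min over k of (A[0][0] + B[0][0] = -3 + 4 = 1, A[0][1] + B[1][0] = -2 + 8 = 6) = 1 (attained at k = 0)
  C[0][1] = min over k of (A[0][0] + B[0][1] = -3 + -2 = -5, A[0][1] + B[1][1] = -2 + 7 = 5) = -5 (attained at k = 0)
  C[1][0] = min over k of (A[1][0] + B[0][0] = 7 + 4 = 11, A[1][1] + B[1][0] = 2 + 8 = 10) = 10 (attained at k = 1)
  C[1][1] = min over k of (A[1][0] + B[0][1] = 7 + -2 = 5, A[1][1] + B[1][1] = 2 + 7 = 9) = 5 (attained at k = 0)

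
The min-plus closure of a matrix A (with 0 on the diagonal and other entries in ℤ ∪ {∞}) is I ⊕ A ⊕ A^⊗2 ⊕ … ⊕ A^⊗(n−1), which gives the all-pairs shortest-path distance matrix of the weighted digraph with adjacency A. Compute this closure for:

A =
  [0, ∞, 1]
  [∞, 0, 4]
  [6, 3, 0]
Closure =
  [0, 4, 1]
  [10, 0, 4]
  [6, 3, 0]

This is the Floyd-Warshall all-pairs shortest-path computation. For each intermediate vertex k = 0, 1, …, 2, update dist[i][j] ← min(dist[i][j], dist[i][k] + dist[k][j]). The final matrix gives, for each (i, j), the minimum total weight of any directed path from i to j (possibly empty when i = j).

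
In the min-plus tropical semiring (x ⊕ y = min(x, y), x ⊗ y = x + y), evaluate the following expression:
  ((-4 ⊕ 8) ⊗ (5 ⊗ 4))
((-4 ⊕ 8) ⊗ (5 ⊗ 4)) = 5

Expand innermost to outermost. Recall ⊕ takes the minimum of its arguments and ⊗ takes their sum. Working out the expression ((-4 ⊕ 8) ⊗ (5 ⊗ 4)) gives 5.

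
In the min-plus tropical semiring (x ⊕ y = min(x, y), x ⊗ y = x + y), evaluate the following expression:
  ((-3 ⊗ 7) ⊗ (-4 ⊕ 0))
((-3 ⊗ 7) ⊗ (-4 ⊕ 0)) = 0

Expand innermost to outermost. Recall ⊕ takes the minimum of its arguments and ⊗ takes their sum. Working out the expression ((-3 ⊗ 7) ⊗ (-4 ⊕ 0)) gives 0.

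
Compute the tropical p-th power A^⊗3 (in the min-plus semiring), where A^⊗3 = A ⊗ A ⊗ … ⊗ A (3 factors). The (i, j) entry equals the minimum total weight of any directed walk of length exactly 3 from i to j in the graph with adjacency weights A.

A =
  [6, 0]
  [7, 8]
A^⊗3 =
  [13, 7]
  [14, 13]

Each entry (A^⊗3)_ij equals the minimum over all length-3 walks i = v_0 → v_1 → … → v_3 = j of Σ_t A[v_t][v_{t+1}]. For example, for (i, j) = (0, 1) we minimise over 4 possible intermediate vertex sequences; the minimum is 7, attained along the walk 0 → 1 → 0 → 1.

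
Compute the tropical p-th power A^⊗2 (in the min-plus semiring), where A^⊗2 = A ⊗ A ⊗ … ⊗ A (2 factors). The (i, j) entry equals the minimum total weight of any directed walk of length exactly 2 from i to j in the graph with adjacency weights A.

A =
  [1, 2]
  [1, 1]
A^⊗2 =
  [2, 3]
  [2, 2]

Each entry (A^⊗2)_ij equals the minimum over all length-2 walks i = v_0 → v_1 → … → v_2 = j of Σ_t A[v_t][v_{t+1}]. For example, for (i, j) = (0, 1) we minimise over 2 possible intermediate vertex sequences; the minimum is 3, attained along the walk 0 → 0 → 1.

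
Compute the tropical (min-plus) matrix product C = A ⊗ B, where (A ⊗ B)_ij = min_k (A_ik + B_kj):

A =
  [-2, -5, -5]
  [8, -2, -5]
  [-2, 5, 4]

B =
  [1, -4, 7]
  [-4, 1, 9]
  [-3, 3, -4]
A ⊗ B =
  [-9, -6, -9]
  [-8, -2, -9]
  [-1, -6, 0]

Apply the min-plus product entry-by-entry:
  C[0][0] = min over k of (A[0][0] + B[0][0] = -2 + 1 = -1, A[0][1] + B[1][0] = -5 + -4 = -9, A[0][2] + B[2][0] = -5 + -3 = -8) = -9 (attained at k = 1)
  C[0][1] = min over k of (A[0][0] + B[0][1] = -2 + -4 = -6, A[0][1] + B[1][1] = -5 + 1 = -4, A[0][2] + B[2][1] = -5 + 3 = -2) = -6 (attained at k = 0)
  C[0][2] = min over k of (A[0][0] + B[0][2] = -2 + 7 = 5, A[0][1] + B[1][2] = -5 + 9 = 4, A[0][2] + B[2][2] = -5 + -4 = -9) = -9 (attained at k = 2)
  C[1][0] = min over k of (A[1][0] + B[0][0] = 8 + 1 = 9, A[1][1] + B[1][0] = -2 + -4 = -6, A[1][2] + B[2][0] = -5 + -3 = -8) = -8 (attained at k = 2)
  C[1][1] = min over k of (A[1][0] + B[0][1] = 8 + -4 = 4, A[1][1] + B[1][1] = -2 + 1 = -1, A[1][2] + B[2][1] = -5 + 3 = -2) = -2 (attained at k = 2)
  C[1][2] = min over k of (A[1][0] + B[0][2] = 8 + 7 = 15, A[1][1] + B[1][2] = -2 + 9 = 7, A[1][2] + B[2][2] = -5 + -4 = -9) = -9 (attained at k = 2)
  C[2][0] = min over k of (A[2][0] + B[0][0] = -2 + 1 = -1, A[2][1] + B[1][0] = 5 + -4 = 1, A[2][2] + B[2][0] = 4 + -3 = 1) = -1 (attained at k = 0)
  C[2][1] = min over k of (A[2][0] + B[0][1] = -2 + -4 = -6, A[2][1] + B[1][1] = 5 + 1 = 6, A[2][2] + B[2][1] = 4 + 3 = 7) = -6 (attained at k = 0)
  C[2][2] = min over k of (A[2][0] + B[0][2] = -2 + 7 = 5, A[2][1] + B[1][2] = 5 + 9 = 14, A[2][2] + B[2][2] = 4 + -4 = 0) = 0 (attained at k = 2)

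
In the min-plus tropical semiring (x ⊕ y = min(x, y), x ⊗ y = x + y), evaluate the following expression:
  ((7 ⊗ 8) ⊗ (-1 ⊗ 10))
((7 ⊗ 8) ⊗ (-1 ⊗ 10)) = 24

Expand innermost to outermost. Recall ⊕ takes the minimum of its arguments and ⊗ takes their sum. Working out the expression ((7 ⊗ 8) ⊗ (-1 ⊗ 10)) gives 24.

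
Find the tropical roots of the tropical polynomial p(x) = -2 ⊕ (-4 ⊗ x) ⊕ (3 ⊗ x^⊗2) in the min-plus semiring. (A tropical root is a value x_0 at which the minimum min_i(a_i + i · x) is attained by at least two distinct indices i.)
Roots: {-7, 2}

Each tropical root is a break point of the lower envelope of the lines y = a_i + i · x (there are 3 lines, with slopes 0, 1, ..., 2). Only the lines that attain the minimum somewhere contribute to roots; other lines are dominated. Here the surviving (envelope) indices are i = 2, i = 1, i = 0.
Intersections between consecutive envelope lines give the roots: for adjacent envelope indices i < j the intersection is x = (a_i − a_j) / (j − i). Reading off the sorted break points: {-7, 2}.
Verification: at each break x_0, at least two indices attain the minimum of min_i(a_i + i · x_0).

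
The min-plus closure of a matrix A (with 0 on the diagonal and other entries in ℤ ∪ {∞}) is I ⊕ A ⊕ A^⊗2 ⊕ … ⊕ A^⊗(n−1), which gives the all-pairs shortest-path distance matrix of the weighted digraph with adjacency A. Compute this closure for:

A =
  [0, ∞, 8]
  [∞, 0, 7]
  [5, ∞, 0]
Closure =
  [0, ∞, 8]
  [12, 0, 7]
  [5, ∞, 0]

This is the Floyd-Warshall all-pairs shortest-path computation. For each intermediate vertex k = 0, 1, …, 2, update dist[i][j] ← min(dist[i][j], dist[i][k] + dist[k][j]). The final matrix gives, for each (i, j), the minimum total weight of any directed path from i to j (possibly empty when i = j).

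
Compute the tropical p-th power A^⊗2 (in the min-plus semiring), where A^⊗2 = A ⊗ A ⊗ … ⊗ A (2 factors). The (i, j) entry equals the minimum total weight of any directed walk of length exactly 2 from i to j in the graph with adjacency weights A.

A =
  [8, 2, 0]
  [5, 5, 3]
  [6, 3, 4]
A^⊗2 =
  [6, 3, 4]
  [9, 6, 5]
  [8, 7, 6]

Each entry (A^⊗2)_ij equals the minimum over all length-2 walks i = v_0 → v_1 → … → v_2 = j of Σ_t A[v_t][v_{t+1}]. For example, for (i, j) = (0, 2) we minimise over 3 possible intermediate vertex sequences; the minimum is 4, attained along the walk 0 → 2 → 2.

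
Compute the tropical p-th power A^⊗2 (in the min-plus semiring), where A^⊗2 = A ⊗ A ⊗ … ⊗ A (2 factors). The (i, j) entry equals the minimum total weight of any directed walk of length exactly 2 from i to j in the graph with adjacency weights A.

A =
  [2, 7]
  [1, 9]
A^⊗2 =
  [4, 9]
  [3, 8]

Each entry (A^⊗2)_ij equals the minimum over all length-2 walks i = v_0 → v_1 → … → v_2 = j of Σ_t A[v_t][v_{t+1}]. For example, for (i, j) = (0, 1) we minimise over 2 possible intermediate vertex sequences; the minimum is 9, attained along the walk 0 → 0 → 1.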